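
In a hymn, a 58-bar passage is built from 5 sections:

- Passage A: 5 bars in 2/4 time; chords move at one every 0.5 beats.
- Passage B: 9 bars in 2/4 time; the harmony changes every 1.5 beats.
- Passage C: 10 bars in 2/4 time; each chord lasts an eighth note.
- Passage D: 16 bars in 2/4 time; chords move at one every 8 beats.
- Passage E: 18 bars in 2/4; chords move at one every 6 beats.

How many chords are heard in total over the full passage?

A has 10 beats and chords last 0.5 each, so 20 chords.
B has 18 beats and chords last 1.5 each, so 12 chords.
C has 20 beats and chords last 0.5 each, so 40 chords.
D has 32 beats and chords last 8 each, so 4 chords.
E has 36 beats and chords last 6 each, so 6 chords.
Total: 20 + 12 + 40 + 4 + 6 = 82.

82 chords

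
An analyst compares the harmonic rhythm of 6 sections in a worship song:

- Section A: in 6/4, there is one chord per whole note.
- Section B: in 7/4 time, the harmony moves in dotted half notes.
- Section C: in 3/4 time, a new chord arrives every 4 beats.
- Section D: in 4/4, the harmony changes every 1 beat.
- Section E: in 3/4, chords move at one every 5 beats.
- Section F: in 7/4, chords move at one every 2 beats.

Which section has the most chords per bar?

Section D

A: each chord is 4 beats in 6/4, so 1.5 per bar.
B: each chord is 3 beats in 7/4, so 7/3 per bar.
C: each chord is 4 beats in 3/4, so 0.75 per bar.
D: each chord is 1 beat in 4/4, so 4 per bar.
E: each chord is 5 beats in 3/4, so 0.6 per bar.
F: each chord is 2 beats in 7/4, so 3.5 per bar.
Fastest is D at 4 chords/bar.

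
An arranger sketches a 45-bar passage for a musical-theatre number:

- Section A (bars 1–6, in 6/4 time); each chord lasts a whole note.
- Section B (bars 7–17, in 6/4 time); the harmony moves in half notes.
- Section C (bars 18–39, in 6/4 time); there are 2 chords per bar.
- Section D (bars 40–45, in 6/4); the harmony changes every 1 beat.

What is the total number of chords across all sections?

A: 6·6 = 36 beats, 36/4 = 9 chords.
B: 11·6 = 66 beats, 66/2 = 33 chords.
C: 22·6 = 132 beats, 132/3 = 44 chords.
D: 6·6 = 36 beats, 36/1 = 36 chords.
Total: 9 + 33 + 44 + 36 = 122.

122 chords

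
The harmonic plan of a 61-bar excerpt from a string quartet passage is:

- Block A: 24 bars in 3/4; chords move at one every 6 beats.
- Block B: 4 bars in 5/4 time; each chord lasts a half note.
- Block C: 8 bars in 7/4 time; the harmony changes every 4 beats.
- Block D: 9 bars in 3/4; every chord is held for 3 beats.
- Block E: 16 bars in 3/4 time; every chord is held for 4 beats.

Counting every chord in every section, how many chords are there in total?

57 chords

A has 72 beats and chords last 6 each, so 12 chords.
B has 20 beats and chords last 2 each, so 10 chords.
C has 56 beats and chords last 4 each, so 14 chords.
D has 27 beats and chords last 3 each, so 9 chords.
E has 48 beats and chords last 4 each, so 12 chords.
Total: 12 + 10 + 14 + 9 + 12 = 57.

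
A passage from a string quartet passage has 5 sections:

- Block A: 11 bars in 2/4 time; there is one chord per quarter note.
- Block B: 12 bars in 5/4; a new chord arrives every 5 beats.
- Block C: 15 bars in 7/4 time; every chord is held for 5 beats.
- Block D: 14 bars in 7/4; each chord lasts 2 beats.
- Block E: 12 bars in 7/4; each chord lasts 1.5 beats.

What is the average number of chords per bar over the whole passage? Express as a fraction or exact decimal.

A: 11 bars of 2 beats is 22 beats; at 1 beat each that's 22 chords.
B: 12 bars of 5 beats is 60 beats; at 5 beats each that's 12 chords.
C: 15 bars of 7 beats is 105 beats; at 5 beats each that's 21 chords.
D: 14 bars of 7 beats is 98 beats; at 2 beats each that's 49 chords.
E: 12 bars of 7 beats is 84 beats; at 1.5 beats each that's 56 chords.
Overall: 160 chords over 64 bars → 160/64 = 2.5 chords per bar.

2.5 chords per bar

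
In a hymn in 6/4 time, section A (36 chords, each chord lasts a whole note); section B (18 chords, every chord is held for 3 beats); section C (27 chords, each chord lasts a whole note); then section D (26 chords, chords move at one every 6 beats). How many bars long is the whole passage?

77 bars

A: 36 × 4 = 144 beats = 24 bars.
B: 18 × 3 = 54 beats = 9 bars.
C: 27 × 4 = 108 beats = 18 bars.
D: 26 × 6 = 156 beats = 26 bars.
Total: 24 + 9 + 18 + 26 = 77 bars.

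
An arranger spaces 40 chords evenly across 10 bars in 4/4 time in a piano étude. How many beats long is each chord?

10 bars × 4 beats/bar = 40 beats total.
40 beats ÷ 40 chords = 1 beats per chord.
(That is a quarter note.)

1 beat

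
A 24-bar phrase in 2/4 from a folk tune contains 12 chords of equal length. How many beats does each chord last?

4 beats

24 bars × 2 beats/bar = 48 beats total.
48 beats ÷ 12 chords = 4 beats per chord.
(That is a whole note.)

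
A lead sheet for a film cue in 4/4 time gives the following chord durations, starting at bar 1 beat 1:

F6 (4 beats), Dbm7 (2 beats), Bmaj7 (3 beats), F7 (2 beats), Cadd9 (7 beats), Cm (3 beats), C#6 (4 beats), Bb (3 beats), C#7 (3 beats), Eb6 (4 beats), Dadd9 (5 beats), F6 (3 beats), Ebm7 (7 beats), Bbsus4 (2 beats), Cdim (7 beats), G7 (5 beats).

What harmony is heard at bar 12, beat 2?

Ebm7

Beat 2 of bar 12 is beat (12−1)×4 + 2 = 46 overall.
Running totals: F6 ends at 4, Dbm7 ends at 6, Bmaj7 ends at 9, F7 ends at 11, Cadd9 ends at 18, Cm ends at 21, C#6 ends at 25, Bb ends at 28, C#7 ends at 31, Eb6 ends at 35, Dadd9 ends at 40, F6 ends at 43, Ebm7 ends at 50.
Beat 46 falls within Ebm7.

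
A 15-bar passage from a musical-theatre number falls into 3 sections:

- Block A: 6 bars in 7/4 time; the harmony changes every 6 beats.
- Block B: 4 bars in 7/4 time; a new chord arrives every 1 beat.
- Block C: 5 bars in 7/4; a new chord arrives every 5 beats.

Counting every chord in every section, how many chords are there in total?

42 chords

A: 6·7 = 42 beats, 42/6 = 7 chords.
B: 4·7 = 28 beats, 28/1 = 28 chords.
C: 5·7 = 35 beats, 35/5 = 7 chords.
Total: 7 + 28 + 7 = 42.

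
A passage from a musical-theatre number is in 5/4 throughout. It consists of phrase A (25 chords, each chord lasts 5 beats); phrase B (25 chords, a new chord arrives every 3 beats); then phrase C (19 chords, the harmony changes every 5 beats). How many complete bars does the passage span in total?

59 bars

A: 25 × 5 = 125 beats = 25 bars.
B: 25 × 3 = 75 beats = 15 bars.
C: 19 × 5 = 95 beats = 19 bars.
Total: 25 + 15 + 19 = 59 bars.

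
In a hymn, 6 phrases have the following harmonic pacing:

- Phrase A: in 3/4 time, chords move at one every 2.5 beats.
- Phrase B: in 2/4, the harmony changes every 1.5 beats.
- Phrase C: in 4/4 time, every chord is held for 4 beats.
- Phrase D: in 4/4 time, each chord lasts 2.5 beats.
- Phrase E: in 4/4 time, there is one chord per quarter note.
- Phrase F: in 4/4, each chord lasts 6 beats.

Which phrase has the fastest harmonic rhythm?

A: 3 beats/bar ÷ 2.5 beats/chord = 1.2 chords/bar.
B: 2 beats/bar ÷ 1.5 beats/chord = 4/3 chords/bar.
C: 4 beats/bar ÷ 4 beats/chord = 1 chord/bar.
D: 4 beats/bar ÷ 2.5 beats/chord = 1.6 chords/bar.
E: 4 beats/bar ÷ 1 beat/chord = 4 chords/bar.
F: 4 beats/bar ÷ 6 beats/chord = 2/3 chords/bar.
Fastest is E at 4 chords/bar.

Phrase E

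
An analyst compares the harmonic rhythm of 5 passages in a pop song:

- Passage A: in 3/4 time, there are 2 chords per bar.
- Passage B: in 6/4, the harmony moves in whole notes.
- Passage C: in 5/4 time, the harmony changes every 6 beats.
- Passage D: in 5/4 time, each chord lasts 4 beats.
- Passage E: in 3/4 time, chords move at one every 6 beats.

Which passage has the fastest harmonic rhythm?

A: each chord is 1.5 beats in 3/4, so 2 per bar.
B: each chord is 4 beats in 6/4, so 1.5 per bar.
C: each chord is 6 beats in 5/4, so 5/6 per bar.
D: each chord is 4 beats in 5/4, so 1.25 per bar.
E: each chord is 6 beats in 3/4, so 0.5 per bar.
Fastest is A at 2 chords/bar.

Passage A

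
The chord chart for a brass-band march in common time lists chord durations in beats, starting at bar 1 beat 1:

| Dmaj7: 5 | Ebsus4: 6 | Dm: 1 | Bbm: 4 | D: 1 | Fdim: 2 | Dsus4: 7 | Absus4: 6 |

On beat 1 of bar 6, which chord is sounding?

Beat 1 of bar 6 is beat (6−1)×4 + 1 = 21 overall.
Running totals: Dmaj7 ends at 5, Ebsus4 ends at 11, Dm ends at 12, Bbm ends at 16, D ends at 17, Fdim ends at 19, Dsus4 ends at 26.
Beat 21 falls within Dsus4.

Dsus4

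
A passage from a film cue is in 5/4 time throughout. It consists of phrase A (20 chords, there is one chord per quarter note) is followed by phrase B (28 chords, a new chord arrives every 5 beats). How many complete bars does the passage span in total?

32 bars

A: 20 × 1 = 20 beats = 4 bars.
B: 28 × 5 = 140 beats = 28 bars.
Total: 4 + 28 = 32 bars.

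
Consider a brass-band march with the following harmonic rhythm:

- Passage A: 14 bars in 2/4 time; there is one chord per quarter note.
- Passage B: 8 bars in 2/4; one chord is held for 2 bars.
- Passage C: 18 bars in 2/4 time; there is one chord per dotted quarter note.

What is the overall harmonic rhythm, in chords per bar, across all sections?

A: 14 × 2 = 28 beats ÷ 1 = 28 chords.
B: 8 × 2 = 16 beats ÷ 4 = 4 chords.
C: 18 × 2 = 36 beats ÷ 1.5 = 24 chords.
Overall: 56 chords over 40 bars → 56/40 = 1.4 chords per bar.

1.4 chords per bar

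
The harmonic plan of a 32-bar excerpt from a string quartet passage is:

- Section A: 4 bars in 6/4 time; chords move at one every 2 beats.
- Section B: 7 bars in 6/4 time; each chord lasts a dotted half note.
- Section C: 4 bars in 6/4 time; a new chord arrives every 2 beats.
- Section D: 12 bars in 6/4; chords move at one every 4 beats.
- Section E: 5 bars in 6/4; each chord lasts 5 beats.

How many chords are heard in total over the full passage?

A: 4·6 = 24 beats, 24/2 = 12 chords.
B: 7·6 = 42 beats, 42/3 = 14 chords.
C: 4·6 = 24 beats, 24/2 = 12 chords.
D: 12·6 = 72 beats, 72/4 = 18 chords.
E: 5·6 = 30 beats, 30/5 = 6 chords.
Total: 12 + 14 + 12 + 18 + 6 = 62.

62 chords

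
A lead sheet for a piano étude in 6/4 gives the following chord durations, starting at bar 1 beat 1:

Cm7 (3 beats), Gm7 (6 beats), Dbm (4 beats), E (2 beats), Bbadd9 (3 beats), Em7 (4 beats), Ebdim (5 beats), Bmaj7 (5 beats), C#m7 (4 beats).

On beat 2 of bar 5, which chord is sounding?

Beat 2 of bar 5 is beat (5−1)×6 + 2 = 26 overall.
Running totals: Cm7 ends at 3, Gm7 ends at 9, Dbm ends at 13, E ends at 15, Bbadd9 ends at 18, Em7 ends at 22, Ebdim ends at 27.
Beat 26 falls within Ebdim.

Ebdim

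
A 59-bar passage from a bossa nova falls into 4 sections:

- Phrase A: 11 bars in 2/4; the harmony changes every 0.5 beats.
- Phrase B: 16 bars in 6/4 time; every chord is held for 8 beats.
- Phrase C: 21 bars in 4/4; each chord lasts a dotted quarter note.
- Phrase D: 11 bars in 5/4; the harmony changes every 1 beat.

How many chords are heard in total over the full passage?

167 chords

A has 22 beats and chords last 0.5 each, so 44 chords.
B has 96 beats and chords last 8 each, so 12 chords.
C has 84 beats and chords last 1.5 each, so 56 chords.
D has 55 beats and chords last 1 each, so 55 chords.
Total: 44 + 12 + 56 + 55 = 167.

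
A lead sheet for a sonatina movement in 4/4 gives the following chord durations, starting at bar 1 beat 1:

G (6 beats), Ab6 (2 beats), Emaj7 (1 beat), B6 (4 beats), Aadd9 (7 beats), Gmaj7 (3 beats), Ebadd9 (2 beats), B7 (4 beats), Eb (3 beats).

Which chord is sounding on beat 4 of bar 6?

Beat 4 of bar 6 is beat (6−1)×4 + 4 = 24 overall.
Running totals: G ends at 6, Ab6 ends at 8, Emaj7 ends at 9, B6 ends at 13, Aadd9 ends at 20, Gmaj7 ends at 23, Ebadd9 ends at 25.
Beat 24 falls within Ebadd9.

Ebadd9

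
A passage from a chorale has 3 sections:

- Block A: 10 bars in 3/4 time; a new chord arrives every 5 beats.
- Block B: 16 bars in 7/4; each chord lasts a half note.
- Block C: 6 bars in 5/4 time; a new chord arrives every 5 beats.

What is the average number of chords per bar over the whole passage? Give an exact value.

A: 10 bars of 3 beats is 30 beats; at 5 beats each that's 6 chords.
B: 16 bars of 7 beats is 112 beats; at 2 beats each that's 56 chords.
C: 6 bars of 5 beats is 30 beats; at 5 beats each that's 6 chords.
Overall: 68 chords over 32 bars → 68/32 = 2.125 chords per bar.

2.125 chords per bar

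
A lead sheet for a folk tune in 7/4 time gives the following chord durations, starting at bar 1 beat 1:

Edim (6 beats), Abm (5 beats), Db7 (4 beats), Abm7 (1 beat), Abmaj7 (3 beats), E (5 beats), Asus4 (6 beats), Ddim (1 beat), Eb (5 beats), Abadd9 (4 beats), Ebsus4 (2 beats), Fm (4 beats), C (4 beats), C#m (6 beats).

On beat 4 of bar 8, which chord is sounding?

C#m

Beat 4 of bar 8 is beat (8−1)×7 + 4 = 53 overall.
Running totals: Edim ends at 6, Abm ends at 11, Db7 ends at 15, Abm7 ends at 16, Abmaj7 ends at 19, E ends at 24, Asus4 ends at 30, Ddim ends at 31, Eb ends at 36, Abadd9 ends at 40, Ebsus4 ends at 42, Fm ends at 46, C ends at 50, C#m ends at 56.
Beat 53 falls within C#m.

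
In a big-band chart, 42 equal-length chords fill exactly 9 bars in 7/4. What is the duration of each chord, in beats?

1.5 beats

9 bars × 7 beats/bar = 63 beats total.
63 beats ÷ 42 chords = 1.5 beats per chord.
(That is a dotted quarter note.)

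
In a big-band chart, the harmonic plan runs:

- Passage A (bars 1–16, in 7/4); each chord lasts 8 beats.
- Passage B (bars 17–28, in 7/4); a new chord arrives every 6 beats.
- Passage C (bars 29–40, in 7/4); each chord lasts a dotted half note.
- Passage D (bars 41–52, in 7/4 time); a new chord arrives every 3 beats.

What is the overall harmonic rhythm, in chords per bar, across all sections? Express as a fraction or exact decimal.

21/13 chords per bar

A: 16 × 7 = 112 beats ÷ 8 = 14 chords.
B: 12 × 7 = 84 beats ÷ 6 = 14 chords.
C: 12 × 7 = 84 beats ÷ 3 = 28 chords.
D: 12 × 7 = 84 beats ÷ 3 = 28 chords.
Overall: 84 chords over 52 bars → 84/52 = 21/13 chords per bar.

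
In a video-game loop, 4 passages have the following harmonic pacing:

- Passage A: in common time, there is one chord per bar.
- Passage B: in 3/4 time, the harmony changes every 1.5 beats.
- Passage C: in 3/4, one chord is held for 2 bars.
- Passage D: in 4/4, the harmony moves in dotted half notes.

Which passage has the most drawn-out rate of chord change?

Passage C

A: 4 beats/bar ÷ 4 beats/chord = 1 chord/bar.
B: 3 beats/bar ÷ 1.5 beats/chord = 2 chords/bar.
C: 3 beats/bar ÷ 6 beats/chord = 0.5 chords/bar.
D: 4 beats/bar ÷ 3 beats/chord = 4/3 chords/bar.
Slowest is C at 0.5 chords/bar.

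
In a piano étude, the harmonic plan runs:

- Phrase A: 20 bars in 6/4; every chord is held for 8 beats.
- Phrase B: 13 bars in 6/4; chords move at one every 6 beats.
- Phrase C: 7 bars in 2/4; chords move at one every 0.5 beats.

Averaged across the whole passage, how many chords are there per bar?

1.4 chords per bar

A: 20 bars of 6 beats is 120 beats; at 8 beats each that's 15 chords.
B: 13 bars of 6 beats is 78 beats; at 6 beats each that's 13 chords.
C: 7 bars of 2 beats is 14 beats; at 0.5 beats each that's 28 chords.
Overall: 56 chords over 40 bars → 56/40 = 1.4 chords per bar.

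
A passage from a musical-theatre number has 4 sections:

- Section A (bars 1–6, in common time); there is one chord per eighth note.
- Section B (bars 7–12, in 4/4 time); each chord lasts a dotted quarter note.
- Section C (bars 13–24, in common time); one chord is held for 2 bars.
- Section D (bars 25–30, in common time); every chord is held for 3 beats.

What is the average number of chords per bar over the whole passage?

2.6 chords per bar

A: 6 × 4 = 24 beats ÷ 0.5 = 48 chords.
B: 6 × 4 = 24 beats ÷ 1.5 = 16 chords.
C: 12 × 4 = 48 beats ÷ 8 = 6 chords.
D: 6 × 4 = 24 beats ÷ 3 = 8 chords.
Overall: 78 chords over 30 bars → 78/30 = 2.6 chords per bar.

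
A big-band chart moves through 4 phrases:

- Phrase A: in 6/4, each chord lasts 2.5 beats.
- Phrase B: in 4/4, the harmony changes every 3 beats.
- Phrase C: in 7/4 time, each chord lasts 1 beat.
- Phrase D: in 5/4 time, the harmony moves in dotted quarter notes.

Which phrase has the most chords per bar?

A: each chord is 2.5 beats in 6/4, so 2.4 per bar.
B: each chord is 3 beats in 4/4, so 4/3 per bar.
C: each chord is 1 beat in 7/4, so 7 per bar.
D: each chord is 1.5 beats in 5/4, so 10/3 per bar.
Fastest is C at 7 chords/bar.

Phrase C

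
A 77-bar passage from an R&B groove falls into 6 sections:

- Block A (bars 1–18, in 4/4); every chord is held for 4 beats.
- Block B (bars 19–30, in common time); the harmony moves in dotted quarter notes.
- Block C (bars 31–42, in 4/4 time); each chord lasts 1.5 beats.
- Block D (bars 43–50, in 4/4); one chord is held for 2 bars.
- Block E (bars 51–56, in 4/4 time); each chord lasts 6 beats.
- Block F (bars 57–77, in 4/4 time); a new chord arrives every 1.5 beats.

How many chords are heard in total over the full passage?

146 chords

A: 18·4 = 72 beats, 72/4 = 18 chords.
B: 12·4 = 48 beats, 48/1.5 = 32 chords.
C: 12·4 = 48 beats, 48/1.5 = 32 chords.
D: 8·4 = 32 beats, 32/8 = 4 chords.
E: 6·4 = 24 beats, 24/6 = 4 chords.
F: 21·4 = 84 beats, 84/1.5 = 56 chords.
Total: 18 + 32 + 32 + 4 + 4 + 56 = 146.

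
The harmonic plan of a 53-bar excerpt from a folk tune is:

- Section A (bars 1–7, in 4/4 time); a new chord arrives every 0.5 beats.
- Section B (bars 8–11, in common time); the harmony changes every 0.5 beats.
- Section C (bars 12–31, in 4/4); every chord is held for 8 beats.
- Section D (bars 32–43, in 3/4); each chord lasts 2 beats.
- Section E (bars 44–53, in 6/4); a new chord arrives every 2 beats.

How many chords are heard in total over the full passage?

146 chords

A has 28 beats and chords last 0.5 each, so 56 chords.
B has 16 beats and chords last 0.5 each, so 32 chords.
C has 80 beats and chords last 8 each, so 10 chords.
D has 36 beats and chords last 2 each, so 18 chords.
E has 60 beats and chords last 2 each, so 30 chords.
Total: 56 + 32 + 10 + 18 + 30 = 146.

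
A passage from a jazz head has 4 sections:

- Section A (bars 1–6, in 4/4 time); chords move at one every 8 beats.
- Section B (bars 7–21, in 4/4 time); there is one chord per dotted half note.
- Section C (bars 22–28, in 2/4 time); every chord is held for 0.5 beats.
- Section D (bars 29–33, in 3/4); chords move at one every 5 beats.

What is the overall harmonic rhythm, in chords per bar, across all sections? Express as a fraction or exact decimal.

A: 6 × 4 = 24 beats ÷ 8 = 3 chords.
B: 15 × 4 = 60 beats ÷ 3 = 20 chords.
C: 7 × 2 = 14 beats ÷ 0.5 = 28 chords.
D: 5 × 3 = 15 beats ÷ 5 = 3 chords.
Overall: 54 chords over 33 bars → 54/33 = 18/11 chords per bar.

18/11 chords per bar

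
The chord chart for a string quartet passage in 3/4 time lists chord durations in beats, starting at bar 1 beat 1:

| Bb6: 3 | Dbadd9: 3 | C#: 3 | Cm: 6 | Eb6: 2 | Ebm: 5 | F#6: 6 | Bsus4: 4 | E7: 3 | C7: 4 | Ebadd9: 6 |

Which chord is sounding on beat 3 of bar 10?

Beat 3 of bar 10 is beat (10−1)×3 + 3 = 30 overall.
Running totals: Bb6 ends at 3, Dbadd9 ends at 6, C# ends at 9, Cm ends at 15, Eb6 ends at 17, Ebm ends at 22, F#6 ends at 28, Bsus4 ends at 32.
Beat 30 falls within Bsus4.

Bsus4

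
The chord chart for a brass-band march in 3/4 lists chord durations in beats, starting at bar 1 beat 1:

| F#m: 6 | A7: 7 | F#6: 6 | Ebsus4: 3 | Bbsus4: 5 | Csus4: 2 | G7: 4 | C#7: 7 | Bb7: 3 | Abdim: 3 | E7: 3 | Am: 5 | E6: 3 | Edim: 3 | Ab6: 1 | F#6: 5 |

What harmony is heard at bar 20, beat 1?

Edim

Beat 1 of bar 20 is beat (20−1)×3 + 1 = 58 overall.
Running totals: F#m ends at 6, A7 ends at 13, F#6 ends at 19, Ebsus4 ends at 22, Bbsus4 ends at 27, Csus4 ends at 29, G7 ends at 33, C#7 ends at 40, Bb7 ends at 43, Abdim ends at 46, E7 ends at 49, Am ends at 54, E6 ends at 57, Edim ends at 60.
Beat 58 falls within Edim.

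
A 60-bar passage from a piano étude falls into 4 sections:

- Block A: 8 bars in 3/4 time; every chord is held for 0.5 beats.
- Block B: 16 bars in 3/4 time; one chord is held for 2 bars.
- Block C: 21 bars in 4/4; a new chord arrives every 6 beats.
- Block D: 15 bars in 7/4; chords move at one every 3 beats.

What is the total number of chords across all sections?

105 chords

A has 24 beats and chords last 0.5 each, so 48 chords.
B has 48 beats and chords last 6 each, so 8 chords.
C has 84 beats and chords last 6 each, so 14 chords.
D has 105 beats and chords last 3 each, so 35 chords.
Total: 48 + 8 + 14 + 35 = 105.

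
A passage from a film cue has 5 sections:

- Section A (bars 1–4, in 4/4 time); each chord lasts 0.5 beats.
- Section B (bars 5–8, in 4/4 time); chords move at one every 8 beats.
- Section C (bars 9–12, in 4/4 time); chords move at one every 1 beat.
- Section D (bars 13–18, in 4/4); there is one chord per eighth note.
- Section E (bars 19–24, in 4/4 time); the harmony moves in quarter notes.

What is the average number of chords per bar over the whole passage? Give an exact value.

A: 4 bars of 4 beats is 16 beats; at 0.5 beats each that's 32 chords.
B: 4 bars of 4 beats is 16 beats; at 8 beats each that's 2 chords.
C: 4 bars of 4 beats is 16 beats; at 1 beat each that's 16 chords.
D: 6 bars of 4 beats is 24 beats; at 0.5 beats each that's 48 chords.
E: 6 bars of 4 beats is 24 beats; at 1 beat each that's 24 chords.
Overall: 122 chords over 24 bars → 122/24 = 61/12 chords per bar.

61/12 chords per bar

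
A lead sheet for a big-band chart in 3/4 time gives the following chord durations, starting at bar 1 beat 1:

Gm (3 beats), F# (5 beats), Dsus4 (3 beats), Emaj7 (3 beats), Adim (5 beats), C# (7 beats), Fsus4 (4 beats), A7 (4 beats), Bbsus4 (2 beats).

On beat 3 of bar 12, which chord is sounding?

Bbsus4

Beat 3 of bar 12 is beat (12−1)×3 + 3 = 36 overall.
Running totals: Gm ends at 3, F# ends at 8, Dsus4 ends at 11, Emaj7 ends at 14, Adim ends at 19, C# ends at 26, Fsus4 ends at 30, A7 ends at 34, Bbsus4 ends at 36.
Beat 36 falls within Bbsus4.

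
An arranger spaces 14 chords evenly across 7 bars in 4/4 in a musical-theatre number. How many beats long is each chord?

7 bars × 4 beats/bar = 28 beats total.
28 beats ÷ 14 chords = 2 beats per chord.
(That is a half note.)

2 beats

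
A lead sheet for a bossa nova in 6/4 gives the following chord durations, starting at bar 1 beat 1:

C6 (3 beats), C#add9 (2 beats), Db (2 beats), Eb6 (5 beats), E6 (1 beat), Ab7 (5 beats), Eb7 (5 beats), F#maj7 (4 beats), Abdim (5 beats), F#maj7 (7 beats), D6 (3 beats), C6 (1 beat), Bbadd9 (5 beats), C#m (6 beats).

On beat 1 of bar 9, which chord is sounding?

C#m

Beat 1 of bar 9 is beat (9−1)×6 + 1 = 49 overall.
Running totals: C6 ends at 3, C#add9 ends at 5, Db ends at 7, Eb6 ends at 12, E6 ends at 13, Ab7 ends at 18, Eb7 ends at 23, F#maj7 ends at 27, Abdim ends at 32, F#maj7 ends at 39, D6 ends at 42, C6 ends at 43, Bbadd9 ends at 48, C#m ends at 54.
Beat 49 falls within C#m.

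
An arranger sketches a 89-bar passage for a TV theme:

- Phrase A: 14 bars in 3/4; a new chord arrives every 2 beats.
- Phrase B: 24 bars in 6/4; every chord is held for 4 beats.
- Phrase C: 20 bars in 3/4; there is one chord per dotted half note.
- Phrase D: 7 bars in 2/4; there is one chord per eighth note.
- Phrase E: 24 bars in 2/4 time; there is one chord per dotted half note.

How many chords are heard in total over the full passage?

A has 42 beats and chords last 2 each, so 21 chords.
B has 144 beats and chords last 4 each, so 36 chords.
C has 60 beats and chords last 3 each, so 20 chords.
D has 14 beats and chords last 0.5 each, so 28 chords.
E has 48 beats and chords last 3 each, so 16 chords.
Total: 21 + 36 + 20 + 28 + 16 = 121.

121 chords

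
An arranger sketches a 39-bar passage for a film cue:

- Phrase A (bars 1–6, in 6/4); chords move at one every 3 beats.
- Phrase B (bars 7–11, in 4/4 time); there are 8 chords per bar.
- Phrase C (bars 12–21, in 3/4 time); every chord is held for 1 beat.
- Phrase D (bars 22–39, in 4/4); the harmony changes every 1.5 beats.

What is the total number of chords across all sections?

130 chords

A has 36 beats and chords last 3 each, so 12 chords.
B has 20 beats and chords last 0.5 each, so 40 chords.
C has 30 beats and chords last 1 each, so 30 chords.
D has 72 beats and chords last 1.5 each, so 48 chords.
Total: 12 + 40 + 30 + 48 = 130.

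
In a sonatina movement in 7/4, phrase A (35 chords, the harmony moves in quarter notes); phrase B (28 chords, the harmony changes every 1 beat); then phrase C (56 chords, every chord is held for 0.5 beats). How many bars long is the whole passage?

A: 35 × 1 = 35 beats = 5 bars.
B: 28 × 1 = 28 beats = 4 bars.
C: 56 × 0.5 = 28 beats = 4 bars.
Total: 5 + 4 + 4 = 13 bars.

13 bars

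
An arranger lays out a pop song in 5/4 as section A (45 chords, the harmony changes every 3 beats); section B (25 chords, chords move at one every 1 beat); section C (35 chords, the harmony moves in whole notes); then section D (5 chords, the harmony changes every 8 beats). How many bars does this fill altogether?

A: 45 × 3 = 135 beats = 27 bars.
B: 25 × 1 = 25 beats = 5 bars.
C: 35 × 4 = 140 beats = 28 bars.
D: 5 × 8 = 40 beats = 8 bars.
Total: 27 + 5 + 28 + 8 = 68 bars.

68 bars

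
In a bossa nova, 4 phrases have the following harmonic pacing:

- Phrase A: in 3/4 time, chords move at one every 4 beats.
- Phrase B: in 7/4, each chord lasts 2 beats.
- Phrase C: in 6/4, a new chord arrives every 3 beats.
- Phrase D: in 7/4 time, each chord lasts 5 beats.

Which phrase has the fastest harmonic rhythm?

A: 3/4 = 0.75 chords/bar.
B: 7/2 = 3.5 chords/bar.
C: 6/3 = 2 chords/bar.
D: 7/5 = 1.4 chords/bar.
Fastest is B at 3.5 chords/bar.

Phrase B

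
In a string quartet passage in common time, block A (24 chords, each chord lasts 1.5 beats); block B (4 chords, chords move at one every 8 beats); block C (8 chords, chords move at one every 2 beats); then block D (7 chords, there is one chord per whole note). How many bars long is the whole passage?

A: 24 × 1.5 = 36 beats = 9 bars.
B: 4 × 8 = 32 beats = 8 bars.
C: 8 × 2 = 16 beats = 4 bars.
D: 7 × 4 = 28 beats = 7 bars.
Total: 9 + 8 + 4 + 7 = 28 bars.

28 bars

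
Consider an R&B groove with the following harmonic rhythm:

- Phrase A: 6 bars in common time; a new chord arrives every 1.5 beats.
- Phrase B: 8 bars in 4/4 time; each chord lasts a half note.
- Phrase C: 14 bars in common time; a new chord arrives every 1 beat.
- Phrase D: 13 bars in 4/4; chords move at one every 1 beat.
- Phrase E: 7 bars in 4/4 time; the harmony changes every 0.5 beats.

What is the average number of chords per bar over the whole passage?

49/12 chords per bar

A: 6 × 4 = 24 beats ÷ 1.5 = 16 chords.
B: 8 × 4 = 32 beats ÷ 2 = 16 chords.
C: 14 × 4 = 56 beats ÷ 1 = 56 chords.
D: 13 × 4 = 52 beats ÷ 1 = 52 chords.
E: 7 × 4 = 28 beats ÷ 0.5 = 56 chords.
Overall: 196 chords over 48 bars → 196/48 = 49/12 chords per bar.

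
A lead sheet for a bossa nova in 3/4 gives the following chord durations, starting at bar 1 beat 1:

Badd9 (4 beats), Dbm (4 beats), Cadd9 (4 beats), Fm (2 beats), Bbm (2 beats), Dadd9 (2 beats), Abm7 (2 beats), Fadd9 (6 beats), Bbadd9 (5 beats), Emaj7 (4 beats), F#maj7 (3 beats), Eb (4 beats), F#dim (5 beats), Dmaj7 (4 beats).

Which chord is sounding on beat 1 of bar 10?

Beat 1 of bar 10 is beat (10−1)×3 + 1 = 28 overall.
Running totals: Badd9 ends at 4, Dbm ends at 8, Cadd9 ends at 12, Fm ends at 14, Bbm ends at 16, Dadd9 ends at 18, Abm7 ends at 20, Fadd9 ends at 26, Bbadd9 ends at 31.
Beat 28 falls within Bbadd9.

Bbadd9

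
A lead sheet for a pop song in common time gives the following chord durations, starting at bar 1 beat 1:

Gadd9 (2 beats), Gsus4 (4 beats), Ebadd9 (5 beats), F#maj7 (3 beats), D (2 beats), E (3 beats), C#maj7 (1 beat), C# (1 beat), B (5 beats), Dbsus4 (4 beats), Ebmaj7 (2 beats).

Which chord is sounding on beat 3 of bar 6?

Beat 3 of bar 6 is beat (6−1)×4 + 3 = 23 overall.
Running totals: Gadd9 ends at 2, Gsus4 ends at 6, Ebadd9 ends at 11, F#maj7 ends at 14, D ends at 16, E ends at 19, C#maj7 ends at 20, C# ends at 21, B ends at 26.
Beat 23 falls within B.

B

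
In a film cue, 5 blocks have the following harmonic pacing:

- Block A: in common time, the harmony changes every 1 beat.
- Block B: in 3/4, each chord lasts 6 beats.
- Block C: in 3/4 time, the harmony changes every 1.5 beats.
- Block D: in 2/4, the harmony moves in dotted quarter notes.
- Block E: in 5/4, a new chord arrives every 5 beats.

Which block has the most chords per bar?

A: each chord is 1 beat in 4/4, so 4 per bar.
B: each chord is 6 beats in 3/4, so 0.5 per bar.
C: each chord is 1.5 beats in 3/4, so 2 per bar.
D: each chord is 1.5 beats in 2/4, so 4/3 per bar.
E: each chord is 5 beats in 5/4, so 1 per bar.
Fastest is A at 4 chords/bar.

Block A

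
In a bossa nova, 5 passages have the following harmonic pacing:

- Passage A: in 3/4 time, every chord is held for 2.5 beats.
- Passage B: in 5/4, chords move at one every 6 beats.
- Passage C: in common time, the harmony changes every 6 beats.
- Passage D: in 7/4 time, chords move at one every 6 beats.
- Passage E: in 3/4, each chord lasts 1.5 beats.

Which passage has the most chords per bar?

A: 3/2.5 = 1.2 chords/bar.
B: 5/6 = 5/6 chords/bar.
C: 4/6 = 2/3 chords/bar.
D: 7/6 = 7/6 chords/bar.
E: 3/1.5 = 2 chords/bar.
Fastest is E at 2 chords/bar.

Passage E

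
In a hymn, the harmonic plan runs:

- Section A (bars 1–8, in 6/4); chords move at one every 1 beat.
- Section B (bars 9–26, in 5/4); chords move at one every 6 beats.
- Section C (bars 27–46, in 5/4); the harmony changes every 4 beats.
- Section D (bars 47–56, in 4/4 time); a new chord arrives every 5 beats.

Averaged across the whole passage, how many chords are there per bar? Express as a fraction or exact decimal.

A: 8 bars of 6 beats is 48 beats; at 1 beat each that's 48 chords.
B: 18 bars of 5 beats is 90 beats; at 6 beats each that's 15 chords.
C: 20 bars of 5 beats is 100 beats; at 4 beats each that's 25 chords.
D: 10 bars of 4 beats is 40 beats; at 5 beats each that's 8 chords.
Overall: 96 chords over 56 bars → 96/56 = 12/7 chords per bar.

12/7 chords per bar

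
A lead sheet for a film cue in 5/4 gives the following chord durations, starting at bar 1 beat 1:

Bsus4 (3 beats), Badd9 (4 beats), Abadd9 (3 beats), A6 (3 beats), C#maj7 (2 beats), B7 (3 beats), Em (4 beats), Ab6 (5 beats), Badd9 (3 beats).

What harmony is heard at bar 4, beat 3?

Beat 3 of bar 4 is beat (4−1)×5 + 3 = 18 overall.
Running totals: Bsus4 ends at 3, Badd9 ends at 7, Abadd9 ends at 10, A6 ends at 13, C#maj7 ends at 15, B7 ends at 18.
Beat 18 falls within B7.

B7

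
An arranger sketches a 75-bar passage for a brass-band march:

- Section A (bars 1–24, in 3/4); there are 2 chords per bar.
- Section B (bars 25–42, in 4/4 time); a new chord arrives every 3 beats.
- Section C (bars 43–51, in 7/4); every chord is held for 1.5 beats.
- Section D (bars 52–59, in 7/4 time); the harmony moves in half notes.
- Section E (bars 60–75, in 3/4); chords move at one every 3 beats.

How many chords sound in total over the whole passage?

158 chords

A: 24 bars × 3 beats = 72 beats; 1.5 beats/chord → 48 chords.
B: 18 bars × 4 beats = 72 beats; 3 beats/chord → 24 chords.
C: 9 bars × 7 beats = 63 beats; 1.5 beats/chord → 42 chords.
D: 8 bars × 7 beats = 56 beats; 2 beats/chord → 28 chords.
E: 16 bars × 3 beats = 48 beats; 3 beats/chord → 16 chords.
Total: 48 + 24 + 42 + 28 + 16 = 158.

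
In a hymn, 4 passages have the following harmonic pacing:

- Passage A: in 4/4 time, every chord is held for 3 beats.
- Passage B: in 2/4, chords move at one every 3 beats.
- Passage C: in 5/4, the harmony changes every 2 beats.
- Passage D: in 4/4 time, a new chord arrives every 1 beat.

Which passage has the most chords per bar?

Passage D

A: each chord is 3 beats in 4/4, so 4/3 per bar.
B: each chord is 3 beats in 2/4, so 2/3 per bar.
C: each chord is 2 beats in 5/4, so 2.5 per bar.
D: each chord is 1 beat in 4/4, so 4 per bar.
Fastest is D at 4 chords/bar.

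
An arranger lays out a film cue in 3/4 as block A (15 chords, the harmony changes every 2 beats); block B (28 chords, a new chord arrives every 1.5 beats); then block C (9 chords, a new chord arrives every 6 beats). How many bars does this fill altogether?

42 bars

A: 15 × 2 = 30 beats = 10 bars.
B: 28 × 1.5 = 42 beats = 14 bars.
C: 9 × 6 = 54 beats = 18 bars.
Total: 10 + 14 + 18 = 42 bars.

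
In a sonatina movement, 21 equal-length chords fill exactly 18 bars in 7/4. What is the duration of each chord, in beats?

6 beats

18 bars × 7 beats/bar = 126 beats total.
126 beats ÷ 21 chords = 6 beats per chord.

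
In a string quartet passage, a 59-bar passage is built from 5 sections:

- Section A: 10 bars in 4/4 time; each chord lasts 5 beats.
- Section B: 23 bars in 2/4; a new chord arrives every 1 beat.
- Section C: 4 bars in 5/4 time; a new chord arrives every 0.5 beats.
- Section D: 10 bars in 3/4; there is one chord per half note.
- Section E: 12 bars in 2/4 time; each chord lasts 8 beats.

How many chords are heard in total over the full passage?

A: 10 bars × 4 beats = 40 beats; 5 beats/chord → 8 chords.
B: 23 bars × 2 beats = 46 beats; 1 beat/chord → 46 chords.
C: 4 bars × 5 beats = 20 beats; 0.5 beats/chord → 40 chords.
D: 10 bars × 3 beats = 30 beats; 2 beats/chord → 15 chords.
E: 12 bars × 2 beats = 24 beats; 8 beats/chord → 3 chords.
Total: 8 + 46 + 40 + 15 + 3 = 112.

112 chords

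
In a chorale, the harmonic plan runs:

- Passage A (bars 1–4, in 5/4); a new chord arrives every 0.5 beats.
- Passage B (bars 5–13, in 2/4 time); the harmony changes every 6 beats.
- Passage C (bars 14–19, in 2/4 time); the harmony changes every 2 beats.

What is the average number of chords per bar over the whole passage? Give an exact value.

49/19 chords per bar

A: 4 bars of 5 beats is 20 beats; at 0.5 beats each that's 40 chords.
B: 9 bars of 2 beats is 18 beats; at 6 beats each that's 3 chords.
C: 6 bars of 2 beats is 12 beats; at 2 beats each that's 6 chords.
Overall: 49 chords over 19 bars → 49/19 = 49/19 chords per bar.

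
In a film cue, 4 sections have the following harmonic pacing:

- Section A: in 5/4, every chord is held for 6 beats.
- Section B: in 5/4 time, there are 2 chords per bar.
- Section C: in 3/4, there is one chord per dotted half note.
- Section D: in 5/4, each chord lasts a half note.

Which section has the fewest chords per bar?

Section A

A: 5 beats/bar ÷ 6 beats/chord = 5/6 chords/bar.
B: 5 beats/bar ÷ 2.5 beats/chord = 2 chords/bar.
C: 3 beats/bar ÷ 3 beats/chord = 1 chord/bar.
D: 5 beats/bar ÷ 2 beats/chord = 2.5 chords/bar.
Slowest is A at 5/6 chords/bar.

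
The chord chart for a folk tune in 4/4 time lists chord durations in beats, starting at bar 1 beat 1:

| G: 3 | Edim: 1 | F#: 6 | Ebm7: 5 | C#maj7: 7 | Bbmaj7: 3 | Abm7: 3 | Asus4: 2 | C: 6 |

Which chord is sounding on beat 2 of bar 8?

Asus4

Beat 2 of bar 8 is beat (8−1)×4 + 2 = 30 overall.
Running totals: G ends at 3, Edim ends at 4, F# ends at 10, Ebm7 ends at 15, C#maj7 ends at 22, Bbmaj7 ends at 25, Abm7 ends at 28, Asus4 ends at 30.
Beat 30 falls within Asus4.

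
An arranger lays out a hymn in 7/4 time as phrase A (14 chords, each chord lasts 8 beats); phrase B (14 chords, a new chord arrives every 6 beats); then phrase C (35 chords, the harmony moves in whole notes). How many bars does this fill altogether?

48 bars

A: 14 × 8 = 112 beats = 16 bars.
B: 14 × 6 = 84 beats = 12 bars.
C: 35 × 4 = 140 beats = 20 bars.
Total: 16 + 12 + 20 = 48 bars.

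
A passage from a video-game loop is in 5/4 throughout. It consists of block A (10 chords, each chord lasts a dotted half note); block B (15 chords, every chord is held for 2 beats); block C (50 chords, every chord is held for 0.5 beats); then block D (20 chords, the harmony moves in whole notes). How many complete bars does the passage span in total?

33 bars

A: 10 × 3 = 30 beats = 6 bars.
B: 15 × 2 = 30 beats = 6 bars.
C: 50 × 0.5 = 25 beats = 5 bars.
D: 20 × 4 = 80 beats = 16 bars.
Total: 6 + 6 + 5 + 16 = 33 bars.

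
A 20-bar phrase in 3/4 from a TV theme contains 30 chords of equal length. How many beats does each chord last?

2 beats

20 bars × 3 beats/bar = 60 beats total.
60 beats ÷ 30 chords = 2 beats per chord.
(That is a half note.)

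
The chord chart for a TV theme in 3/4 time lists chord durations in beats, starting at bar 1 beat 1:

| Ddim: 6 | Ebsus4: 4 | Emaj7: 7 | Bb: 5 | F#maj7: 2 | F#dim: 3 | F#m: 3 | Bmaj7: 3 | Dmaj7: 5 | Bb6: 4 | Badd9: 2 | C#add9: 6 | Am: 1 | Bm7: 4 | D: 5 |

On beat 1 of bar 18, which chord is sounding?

Beat 1 of bar 18 is beat (18−1)×3 + 1 = 52 overall.
Running totals: Ddim ends at 6, Ebsus4 ends at 10, Emaj7 ends at 17, Bb ends at 22, F#maj7 ends at 24, F#dim ends at 27, F#m ends at 30, Bmaj7 ends at 33, Dmaj7 ends at 38, Bb6 ends at 42, Badd9 ends at 44, C#add9 ends at 50, Am ends at 51, Bm7 ends at 55.
Beat 52 falls within Bm7.

Bm7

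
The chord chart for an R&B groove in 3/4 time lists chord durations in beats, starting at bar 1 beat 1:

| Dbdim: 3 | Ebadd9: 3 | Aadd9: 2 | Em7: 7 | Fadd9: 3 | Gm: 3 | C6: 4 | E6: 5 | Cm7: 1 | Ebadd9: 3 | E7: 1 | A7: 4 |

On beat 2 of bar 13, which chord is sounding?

A7

Beat 2 of bar 13 is beat (13−1)×3 + 2 = 38 overall.
Running totals: Dbdim ends at 3, Ebadd9 ends at 6, Aadd9 ends at 8, Em7 ends at 15, Fadd9 ends at 18, Gm ends at 21, C6 ends at 25, E6 ends at 30, Cm7 ends at 31, Ebadd9 ends at 34, E7 ends at 35, A7 ends at 39.
Beat 38 falls within A7.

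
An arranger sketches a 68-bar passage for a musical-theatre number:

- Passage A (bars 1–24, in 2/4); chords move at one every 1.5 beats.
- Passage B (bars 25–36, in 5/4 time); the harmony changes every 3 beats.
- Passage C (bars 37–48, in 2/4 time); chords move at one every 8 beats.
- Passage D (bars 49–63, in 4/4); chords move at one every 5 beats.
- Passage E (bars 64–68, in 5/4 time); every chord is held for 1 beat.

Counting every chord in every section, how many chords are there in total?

A: 24 bars × 2 beats = 48 beats; 1.5 beats/chord → 32 chords.
B: 12 bars × 5 beats = 60 beats; 3 beats/chord → 20 chords.
C: 12 bars × 2 beats = 24 beats; 8 beats/chord → 3 chords.
D: 15 bars × 4 beats = 60 beats; 5 beats/chord → 12 chords.
E: 5 bars × 5 beats = 25 beats; 1 beat/chord → 25 chords.
Total: 32 + 20 + 3 + 12 + 25 = 92.

92 chords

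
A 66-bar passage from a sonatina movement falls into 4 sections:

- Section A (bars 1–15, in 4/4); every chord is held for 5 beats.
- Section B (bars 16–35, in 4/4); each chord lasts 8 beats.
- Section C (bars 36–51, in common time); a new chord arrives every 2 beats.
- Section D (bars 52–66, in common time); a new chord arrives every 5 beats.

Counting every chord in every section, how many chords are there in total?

66 chords

A has 60 beats and chords last 5 each, so 12 chords.
B has 80 beats and chords last 8 each, so 10 chords.
C has 64 beats and chords last 2 each, so 32 chords.
D has 60 beats and chords last 5 each, so 12 chords.
Total: 12 + 10 + 32 + 12 = 66.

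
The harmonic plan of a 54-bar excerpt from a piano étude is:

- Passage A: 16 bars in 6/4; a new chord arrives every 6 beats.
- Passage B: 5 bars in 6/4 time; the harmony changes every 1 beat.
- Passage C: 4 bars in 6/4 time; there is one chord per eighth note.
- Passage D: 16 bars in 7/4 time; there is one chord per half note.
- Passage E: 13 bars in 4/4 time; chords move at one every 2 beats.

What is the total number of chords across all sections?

176 chords

A has 96 beats and chords last 6 each, so 16 chords.
B has 30 beats and chords last 1 each, so 30 chords.
C has 24 beats and chords last 0.5 each, so 48 chords.
D has 112 beats and chords last 2 each, so 56 chords.
E has 52 beats and chords last 2 each, so 26 chords.
Total: 16 + 30 + 48 + 56 + 26 = 176.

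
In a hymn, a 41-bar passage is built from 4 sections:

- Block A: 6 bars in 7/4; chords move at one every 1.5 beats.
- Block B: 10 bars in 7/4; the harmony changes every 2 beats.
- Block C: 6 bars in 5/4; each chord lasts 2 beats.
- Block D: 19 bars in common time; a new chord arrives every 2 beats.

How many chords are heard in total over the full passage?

A: 6 bars × 7 beats = 42 beats; 1.5 beats/chord → 28 chords.
B: 10 bars × 7 beats = 70 beats; 2 beats/chord → 35 chords.
C: 6 bars × 5 beats = 30 beats; 2 beats/chord → 15 chords.
D: 19 bars × 4 beats = 76 beats; 2 beats/chord → 38 chords.
Total: 28 + 35 + 15 + 38 = 116.

116 chords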